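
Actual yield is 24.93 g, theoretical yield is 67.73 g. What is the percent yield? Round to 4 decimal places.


% yield = 100 * actual / theoretical
% yield = 100 * 24.93 / 67.73
% yield = 36.80791378 %, rounded to 4 dp:

36.8079 %


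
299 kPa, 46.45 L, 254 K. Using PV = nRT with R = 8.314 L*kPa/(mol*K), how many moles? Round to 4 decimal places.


PV = nRT, solve for n = PV / (RT).
PV = 299 * 46.45 = 13888.55
RT = 8.314 * 254 = 2111.756
n = 13888.55 / 2111.756
n = 6.57677781 mol, rounded to 4 dp:

6.5768 mol


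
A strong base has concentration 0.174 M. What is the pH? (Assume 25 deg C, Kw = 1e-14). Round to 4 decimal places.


A strong base dissociates completely, so [OH-] equals the given concentration.
pOH = -log10([OH-]) = -log10(0.174) = 0.759451
pH = 14 - pOH = 14 - 0.759451
pH = 13.240549, rounded to 4 dp:

13.2405


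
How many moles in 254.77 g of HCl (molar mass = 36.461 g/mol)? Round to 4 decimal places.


n = mass / M
n = 254.77 / 36.461
n = 6.98746606 mol, rounded to 4 dp:

6.9875 mol


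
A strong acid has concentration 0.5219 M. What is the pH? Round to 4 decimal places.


A strong acid dissociates completely, so [H+] equals the given concentration.
pH = -log10([H+]) = -log10(0.5219)
pH = 0.2824127, rounded to 4 dp:

0.2824


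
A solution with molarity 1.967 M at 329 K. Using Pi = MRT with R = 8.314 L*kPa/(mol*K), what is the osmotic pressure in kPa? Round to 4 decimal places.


Osmotic pressure (van't Hoff): Pi = M*R*T.
RT = 8.314 * 329 = 2735.306
Pi = 1.967 * 2735.306
Pi = 5380.346902 kPa, rounded to 4 dp:

5380.3469 kPa


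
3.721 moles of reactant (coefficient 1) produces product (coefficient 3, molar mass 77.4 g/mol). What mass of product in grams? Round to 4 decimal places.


Use the coefficient ratio to convert reactant moles to product moles, then multiply by the product's molar mass.
moles_P = moles_R * (coeff_P / coeff_R) = 3.721 * (3/1) = 11.163
mass_P = moles_P * M_P = 11.163 * 77.4
mass_P = 864.0162 g, rounded to 4 dp:

864.0162 g


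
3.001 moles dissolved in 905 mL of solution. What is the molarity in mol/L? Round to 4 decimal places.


Convert volume to liters: V_L = V_mL / 1000.
V_L = 905 / 1000 = 0.905 L
M = n / V_L = 3.001 / 0.905
M = 3.3160221 mol/L, rounded to 4 dp:

3.3160 mol/L


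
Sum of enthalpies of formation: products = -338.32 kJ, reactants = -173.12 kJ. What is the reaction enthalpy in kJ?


dH_rxn = sum(dH_f products) - sum(dH_f reactants)
dH_rxn = -338.32 - (-173.12)
dH_rxn = -165.2 kJ:

-165.20 kJ


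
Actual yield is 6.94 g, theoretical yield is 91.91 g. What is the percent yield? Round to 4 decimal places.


% yield = 100 * actual / theoretical
% yield = 100 * 6.94 / 91.91
% yield = 7.55086498 %, rounded to 4 dp:

7.5509 %


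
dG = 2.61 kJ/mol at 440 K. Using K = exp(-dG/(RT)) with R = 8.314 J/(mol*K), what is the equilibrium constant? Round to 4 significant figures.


dG is in kJ/mol; multiply by 1000 to match R in J/(mol*K).
RT = 8.314 * 440 = 3658.16 J/mol
exponent = -dG*1000 / (RT) = -(2.61*1000) / 3658.16 = -0.71347344
K = exp(-0.71347344)
K = 0.48993946, rounded to 4 significant figures:

0.4899


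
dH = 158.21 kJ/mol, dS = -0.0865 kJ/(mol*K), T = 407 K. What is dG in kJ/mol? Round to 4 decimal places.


Gibbs: dG = dH - T*dS (consistent units, dS already in kJ/(mol*K)).
T*dS = 407 * -0.0865 = -35.2055
dG = 158.21 - (-35.2055)
dG = 193.4155 kJ/mol, rounded to 4 dp:

193.4155 kJ/mol


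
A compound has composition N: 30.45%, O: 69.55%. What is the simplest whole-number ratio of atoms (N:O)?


Assume 100 g of compound, divide each mass% by atomic mass to get moles, then normalize by the smallest to get a raw atom ratio.
Moles per 100 g: N: 30.45/14.007 = 2.1739, O: 69.55/15.999 = 4.3471
Raw ratio (divide by min = 2.1739): N: 1.0, O: 2.0
Multiply by 1 to clear fractions: N: 1.0 ~= 1, O: 2.0 ~= 2
Reduce by GCD to get the simplest whole-number ratio:

1:2


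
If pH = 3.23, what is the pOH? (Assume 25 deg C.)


At 25 deg C, pH + pOH = 14.
pOH = 14 - pH = 14 - 3.23
pOH = 10.77:

10.77


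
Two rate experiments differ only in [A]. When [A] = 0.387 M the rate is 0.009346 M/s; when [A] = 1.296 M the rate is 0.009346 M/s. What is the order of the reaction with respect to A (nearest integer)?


Rate is proportional to [A]^n, so rate2/rate1 = ([A]2/[A]1)^n. Take logs to solve for n.
rate2/rate1 = 0.009346 / 0.009346 = 1.0
[A]2/[A]1 = 1.296 / 0.387 = 3.3488
n = ln(1.0) / ln(3.3488) = 0.0
Nearest integer order:

0


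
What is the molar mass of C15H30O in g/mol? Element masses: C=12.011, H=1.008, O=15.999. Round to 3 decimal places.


M = sum(count * atomic_mass) over atoms.
M = 15*12.011 + 30*1.008 + 1*15.999
M = 180.165 + 30.24 + 15.999
M = 226.404 g/mol, rounded to 3 dp:

226.404 g/mol


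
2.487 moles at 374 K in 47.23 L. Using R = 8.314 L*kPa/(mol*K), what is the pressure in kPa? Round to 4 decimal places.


PV = nRT, solve for P = nRT / V.
nRT = 2.487 * 8.314 * 374 = 7733.1673
P = 7733.1673 / 47.23
P = 163.73422189 kPa, rounded to 4 dp:

163.7342 kPa


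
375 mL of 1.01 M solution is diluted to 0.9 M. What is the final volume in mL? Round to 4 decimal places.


Dilution: M1*V1 = M2*V2, solve for V2.
V2 = M1*V1 / M2
V2 = 1.01 * 375 / 0.9
V2 = 378.75 / 0.9
V2 = 420.83333333 mL, rounded to 4 dp:

420.8333 mL


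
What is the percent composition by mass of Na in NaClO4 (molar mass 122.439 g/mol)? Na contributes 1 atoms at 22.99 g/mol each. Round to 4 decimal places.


pct = 100 * (n_elem * M_elem) / M_total
mass_contribution = 1 * 22.99 = 22.99 g/mol
pct = 100 * 22.99 / 122.439
pct = 18.77669697 %, rounded to 4 dp:

18.7767 %


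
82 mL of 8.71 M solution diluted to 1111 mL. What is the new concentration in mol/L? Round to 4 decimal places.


Dilution: M1*V1 = M2*V2, solve for M2.
M2 = M1*V1 / V2
M2 = 8.71 * 82 / 1111
M2 = 714.22 / 1111
M2 = 0.64286229 mol/L, rounded to 4 dp:

0.6429 mol/L


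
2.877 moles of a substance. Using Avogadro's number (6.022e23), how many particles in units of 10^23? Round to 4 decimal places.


N = n * NA, then divide by 1e23 for the requested units.
N / 1e23 = n * 6.022
N / 1e23 = 2.877 * 6.022
N / 1e23 = 17.325294, rounded to 4 dp:

17.3253


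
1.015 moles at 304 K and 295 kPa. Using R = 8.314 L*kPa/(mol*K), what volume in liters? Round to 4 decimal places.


PV = nRT, solve for V = nRT / P.
nRT = 1.015 * 8.314 * 304 = 2565.3678
V = 2565.3678 / 295
V = 8.69616203 L, rounded to 4 dp:

8.6962 L


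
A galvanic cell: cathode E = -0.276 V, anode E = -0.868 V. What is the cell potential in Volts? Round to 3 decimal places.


Standard cell potential: E_cell = E_cathode - E_anode.
E_cell = -0.276 - (-0.868)
E_cell = 0.592 V, rounded to 3 dp:

0.592 V


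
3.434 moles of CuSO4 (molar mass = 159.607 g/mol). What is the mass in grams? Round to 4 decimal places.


mass = n * M
mass = 3.434 * 159.607
mass = 548.090438 g, rounded to 4 dp:

548.0904 g


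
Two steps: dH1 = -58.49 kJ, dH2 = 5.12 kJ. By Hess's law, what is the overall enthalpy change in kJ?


Hess's law: enthalpy is a state function, so add the step enthalpies.
dH_total = dH1 + dH2 = -58.49 + (5.12)
dH_total = -53.37 kJ:

-53.37 kJ


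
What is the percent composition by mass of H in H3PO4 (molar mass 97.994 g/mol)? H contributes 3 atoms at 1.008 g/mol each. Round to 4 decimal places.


pct = 100 * (n_elem * M_elem) / M_total
mass_contribution = 3 * 1.008 = 3.024 g/mol
pct = 100 * 3.024 / 97.994
pct = 3.08590322 %, rounded to 4 dp:

3.0859 %


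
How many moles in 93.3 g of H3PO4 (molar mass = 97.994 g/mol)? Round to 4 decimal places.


n = mass / M
n = 93.3 / 97.994
n = 0.95209911 mol, rounded to 4 dp:

0.9521 mol


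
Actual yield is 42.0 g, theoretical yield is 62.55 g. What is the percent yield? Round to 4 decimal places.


% yield = 100 * actual / theoretical
% yield = 100 * 42.0 / 62.55
% yield = 67.14628297 %, rounded to 4 dp:

67.1463 %


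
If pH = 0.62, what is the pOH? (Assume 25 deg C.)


At 25 deg C, pH + pOH = 14.
pOH = 14 - pH = 14 - 0.62
pOH = 13.38:

13.38


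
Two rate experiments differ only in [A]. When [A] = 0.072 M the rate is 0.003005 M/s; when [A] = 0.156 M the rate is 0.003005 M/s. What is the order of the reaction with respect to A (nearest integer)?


Rate is proportional to [A]^n, so rate2/rate1 = ([A]2/[A]1)^n. Take logs to solve for n.
rate2/rate1 = 0.003005 / 0.003005 = 1.0
[A]2/[A]1 = 0.156 / 0.072 = 2.1667
n = ln(1.0) / ln(2.1667) = 0.0
Nearest integer order:

0


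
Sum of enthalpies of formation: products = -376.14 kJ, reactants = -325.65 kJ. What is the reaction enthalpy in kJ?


dH_rxn = sum(dH_f products) - sum(dH_f reactants)
dH_rxn = -376.14 - (-325.65)
dH_rxn = -50.49 kJ:

-50.49 kJ


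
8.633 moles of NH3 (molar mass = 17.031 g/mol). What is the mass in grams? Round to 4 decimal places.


mass = n * M
mass = 8.633 * 17.031
mass = 147.028623 g, rounded to 4 dp:

147.0286 g


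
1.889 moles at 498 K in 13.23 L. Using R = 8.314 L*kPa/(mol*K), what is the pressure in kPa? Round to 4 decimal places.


PV = nRT, solve for P = nRT / V.
nRT = 1.889 * 8.314 * 498 = 7821.1627
P = 7821.1627 / 13.23
P = 591.16876039 kPa, rounded to 4 dp:

591.1688 kPa


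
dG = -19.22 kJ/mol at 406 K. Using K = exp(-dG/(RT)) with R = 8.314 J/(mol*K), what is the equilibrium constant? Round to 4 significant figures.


dG is in kJ/mol; multiply by 1000 to match R in J/(mol*K).
RT = 8.314 * 406 = 3375.484 J/mol
exponent = -dG*1000 / (RT) = -(-19.22*1000) / 3375.484 = 5.69399825
K = exp(5.69399825)
K = 297.07905, rounded to 4 significant figures:

297.1


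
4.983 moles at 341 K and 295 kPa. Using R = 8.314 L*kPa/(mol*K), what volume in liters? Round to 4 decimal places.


PV = nRT, solve for V = nRT / P.
nRT = 4.983 * 8.314 * 341 = 14127.1737
V = 14127.1737 / 295
V = 47.88872441 L, rounded to 4 dp:

47.8887 L


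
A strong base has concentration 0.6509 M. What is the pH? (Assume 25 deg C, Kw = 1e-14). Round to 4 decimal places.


A strong base dissociates completely, so [OH-] equals the given concentration.
pOH = -log10([OH-]) = -log10(0.6509) = 0.186486
pH = 14 - pOH = 14 - 0.186486
pH = 13.813514, rounded to 4 dp:

13.8135


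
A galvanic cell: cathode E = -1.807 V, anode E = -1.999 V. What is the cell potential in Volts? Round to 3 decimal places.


Standard cell potential: E_cell = E_cathode - E_anode.
E_cell = -1.807 - (-1.999)
E_cell = 0.192 V, rounded to 3 dp:

0.192 V


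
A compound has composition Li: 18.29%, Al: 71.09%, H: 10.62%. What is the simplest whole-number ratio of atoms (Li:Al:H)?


Assume 100 g of compound, divide each mass% by atomic mass to get moles, then normalize by the smallest to get a raw atom ratio.
Moles per 100 g: Li: 18.29/6.941 = 2.6351, Al: 71.09/26.982 = 2.6347, H: 10.62/1.008 = 10.5357
Raw ratio (divide by min = 2.6347): Li: 1.0, Al: 1.0, H: 3.999
Multiply by 1 to clear fractions: Li: 1.0 ~= 1, Al: 1.0 ~= 1, H: 3.999 ~= 4
Reduce by GCD to get the simplest whole-number ratio:

1:1:4


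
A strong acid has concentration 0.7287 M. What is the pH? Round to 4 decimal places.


A strong acid dissociates completely, so [H+] equals the given concentration.
pH = -log10([H+]) = -log10(0.7287)
pH = 0.13745123, rounded to 4 dp:

0.1375


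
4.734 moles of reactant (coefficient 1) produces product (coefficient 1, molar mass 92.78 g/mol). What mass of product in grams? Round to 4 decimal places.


Use the coefficient ratio to convert reactant moles to product moles, then multiply by the product's molar mass.
moles_P = moles_R * (coeff_P / coeff_R) = 4.734 * (1/1) = 4.734
mass_P = moles_P * M_P = 4.734 * 92.78
mass_P = 439.22052 g, rounded to 4 dp:

439.2205 g


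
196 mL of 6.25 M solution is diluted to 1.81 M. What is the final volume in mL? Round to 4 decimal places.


Dilution: M1*V1 = M2*V2, solve for V2.
V2 = M1*V1 / M2
V2 = 6.25 * 196 / 1.81
V2 = 1225.0 / 1.81
V2 = 676.79558011 mL, rounded to 4 dp:

676.7956 mL


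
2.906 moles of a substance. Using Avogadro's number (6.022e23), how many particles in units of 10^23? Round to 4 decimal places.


N = n * NA, then divide by 1e23 for the requested units.
N / 1e23 = n * 6.022
N / 1e23 = 2.906 * 6.022
N / 1e23 = 17.499932, rounded to 4 dp:

17.4999


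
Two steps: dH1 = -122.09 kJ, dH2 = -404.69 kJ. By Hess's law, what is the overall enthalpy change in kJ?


Hess's law: enthalpy is a state function, so add the step enthalpies.
dH_total = dH1 + dH2 = -122.09 + (-404.69)
dH_total = -526.78 kJ:

-526.78 kJ


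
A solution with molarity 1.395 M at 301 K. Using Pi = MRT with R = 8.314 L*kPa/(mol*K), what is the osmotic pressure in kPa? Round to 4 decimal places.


Osmotic pressure (van't Hoff): Pi = M*R*T.
RT = 8.314 * 301 = 2502.514
Pi = 1.395 * 2502.514
Pi = 3491.00703 kPa, rounded to 4 dp:

3491.0070 kPa


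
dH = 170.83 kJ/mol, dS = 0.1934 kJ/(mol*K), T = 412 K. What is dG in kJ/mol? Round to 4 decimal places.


Gibbs: dG = dH - T*dS (consistent units, dS already in kJ/(mol*K)).
T*dS = 412 * 0.1934 = 79.6808
dG = 170.83 - (79.6808)
dG = 91.1492 kJ/mol, rounded to 4 dp:

91.1492 kJ/mol


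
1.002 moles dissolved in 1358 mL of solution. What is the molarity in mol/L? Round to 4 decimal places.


Convert volume to liters: V_L = V_mL / 1000.
V_L = 1358 / 1000 = 1.358 L
M = n / V_L = 1.002 / 1.358
M = 0.73784978 mol/L, rounded to 4 dp:

0.7378 mol/L


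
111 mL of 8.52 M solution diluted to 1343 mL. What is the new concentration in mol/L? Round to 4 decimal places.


Dilution: M1*V1 = M2*V2, solve for M2.
M2 = M1*V1 / V2
M2 = 8.52 * 111 / 1343
M2 = 945.72 / 1343
M2 = 0.70418466 mol/L, rounded to 4 dp:

0.7042 mol/L


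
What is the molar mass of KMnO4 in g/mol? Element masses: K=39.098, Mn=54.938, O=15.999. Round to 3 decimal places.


M = sum(count * atomic_mass) over atoms.
M = 1*39.098 + 1*54.938 + 4*15.999
M = 39.098 + 54.938 + 63.996
M = 158.032 g/mol, rounded to 3 dp:

158.032 g/mol


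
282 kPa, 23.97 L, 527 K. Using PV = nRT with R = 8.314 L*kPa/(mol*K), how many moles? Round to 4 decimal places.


PV = nRT, solve for n = PV / (RT).
PV = 282 * 23.97 = 6759.54
RT = 8.314 * 527 = 4381.478
n = 6759.54 / 4381.478
n = 1.54275338 mol, rounded to 4 dp:

1.5428 mol


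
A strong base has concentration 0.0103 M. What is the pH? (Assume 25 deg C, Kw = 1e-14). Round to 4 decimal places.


A strong base dissociates completely, so [OH-] equals the given concentration.
pOH = -log10([OH-]) = -log10(0.0103) = 1.987163
pH = 14 - pOH = 14 - 1.987163
pH = 12.012837, rounded to 4 dp:

12.0128


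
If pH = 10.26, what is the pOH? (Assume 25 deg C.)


At 25 deg C, pH + pOH = 14.
pOH = 14 - pH = 14 - 10.26
pOH = 3.74:

3.74


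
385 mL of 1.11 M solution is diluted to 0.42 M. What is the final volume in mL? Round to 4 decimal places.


Dilution: M1*V1 = M2*V2, solve for V2.
V2 = M1*V1 / M2
V2 = 1.11 * 385 / 0.42
V2 = 427.35 / 0.42
V2 = 1017.5 mL, rounded to 4 dp:

1017.5000 mL


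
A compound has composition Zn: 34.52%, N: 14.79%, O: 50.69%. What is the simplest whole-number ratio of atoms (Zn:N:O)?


Assume 100 g of compound, divide each mass% by atomic mass to get moles, then normalize by the smallest to get a raw atom ratio.
Moles per 100 g: Zn: 34.52/65.38 = 0.528, N: 14.79/14.007 = 1.0559, O: 50.69/15.999 = 3.1683
Raw ratio (divide by min = 0.528): Zn: 1.0, N: 2.0, O: 6.001
Multiply by 1 to clear fractions: Zn: 1.0 ~= 1, N: 2.0 ~= 2, O: 6.001 ~= 6
Reduce by GCD to get the simplest whole-number ratio:

1:2:6


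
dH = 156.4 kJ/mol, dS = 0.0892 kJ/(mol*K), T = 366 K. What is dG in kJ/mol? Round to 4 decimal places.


Gibbs: dG = dH - T*dS (consistent units, dS already in kJ/(mol*K)).
T*dS = 366 * 0.0892 = 32.6472
dG = 156.4 - (32.6472)
dG = 123.7528 kJ/mol, rounded to 4 dp:

123.7528 kJ/mol


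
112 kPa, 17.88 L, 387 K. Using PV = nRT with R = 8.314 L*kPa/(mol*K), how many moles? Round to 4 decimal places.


PV = nRT, solve for n = PV / (RT).
PV = 112 * 17.88 = 2002.56
RT = 8.314 * 387 = 3217.518
n = 2002.56 / 3217.518
n = 0.62239279 mol, rounded to 4 dp:

0.6224 mol


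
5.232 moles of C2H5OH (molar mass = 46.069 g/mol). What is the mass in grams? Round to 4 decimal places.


mass = n * M
mass = 5.232 * 46.069
mass = 241.033008 g, rounded to 4 dp:

241.0330 g


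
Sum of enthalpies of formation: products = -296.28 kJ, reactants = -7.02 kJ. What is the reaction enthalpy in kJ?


dH_rxn = sum(dH_f products) - sum(dH_f reactants)
dH_rxn = -296.28 - (-7.02)
dH_rxn = -289.26 kJ:

-289.26 kJ


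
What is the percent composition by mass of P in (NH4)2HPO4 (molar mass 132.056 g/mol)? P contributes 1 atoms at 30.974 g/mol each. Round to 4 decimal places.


pct = 100 * (n_elem * M_elem) / M_total
mass_contribution = 1 * 30.974 = 30.974 g/mol
pct = 100 * 30.974 / 132.056
pct = 23.45520082 %, rounded to 4 dp:

23.4552 %


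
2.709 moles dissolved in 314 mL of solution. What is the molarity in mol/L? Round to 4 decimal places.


Convert volume to liters: V_L = V_mL / 1000.
V_L = 314 / 1000 = 0.314 L
M = n / V_L = 2.709 / 0.314
M = 8.62738854 mol/L, rounded to 4 dp:

8.6274 mol/L


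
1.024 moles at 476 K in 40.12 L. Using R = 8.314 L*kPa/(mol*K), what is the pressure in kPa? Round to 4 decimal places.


PV = nRT, solve for P = nRT / V.
nRT = 1.024 * 8.314 * 476 = 4052.4431
P = 4052.4431 / 40.12
P = 101.00805334 kPa, rounded to 4 dp:

101.0081 kPa


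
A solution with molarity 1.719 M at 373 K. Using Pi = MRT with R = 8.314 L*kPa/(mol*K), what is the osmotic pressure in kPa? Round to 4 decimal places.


Osmotic pressure (van't Hoff): Pi = M*R*T.
RT = 8.314 * 373 = 3101.122
Pi = 1.719 * 3101.122
Pi = 5330.828718 kPa, rounded to 4 dp:

5330.8287 kPa


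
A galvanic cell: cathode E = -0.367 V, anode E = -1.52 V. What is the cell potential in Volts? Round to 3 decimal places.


Standard cell potential: E_cell = E_cathode - E_anode.
E_cell = -0.367 - (-1.52)
E_cell = 1.153 V, rounded to 3 dp:

1.153 V


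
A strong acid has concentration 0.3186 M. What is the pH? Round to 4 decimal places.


A strong acid dissociates completely, so [H+] equals the given concentration.
pH = -log10([H+]) = -log10(0.3186)
pH = 0.49675423, rounded to 4 dp:

0.4968


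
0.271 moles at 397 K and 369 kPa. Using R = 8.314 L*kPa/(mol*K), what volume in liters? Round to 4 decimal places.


PV = nRT, solve for V = nRT / P.
nRT = 0.271 * 8.314 * 397 = 894.4783
V = 894.4783 / 369
V = 2.42406043 L, rounded to 4 dp:

2.4241 L


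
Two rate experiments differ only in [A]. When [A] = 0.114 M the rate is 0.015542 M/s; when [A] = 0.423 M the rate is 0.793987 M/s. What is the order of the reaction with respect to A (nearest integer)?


Rate is proportional to [A]^n, so rate2/rate1 = ([A]2/[A]1)^n. Take logs to solve for n.
rate2/rate1 = 0.793987 / 0.015542 = 51.0865
[A]2/[A]1 = 0.423 / 0.114 = 3.7105
n = ln(51.0865) / ln(3.7105) = 3.0
Nearest integer order:

3


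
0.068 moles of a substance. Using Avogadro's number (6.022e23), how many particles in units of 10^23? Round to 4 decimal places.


N = n * NA, then divide by 1e23 for the requested units.
N / 1e23 = n * 6.022
N / 1e23 = 0.068 * 6.022
N / 1e23 = 0.409496, rounded to 4 dp:

0.4095


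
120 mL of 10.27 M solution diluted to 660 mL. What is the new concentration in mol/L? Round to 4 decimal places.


Dilution: M1*V1 = M2*V2, solve for M2.
M2 = M1*V1 / V2
M2 = 10.27 * 120 / 660
M2 = 1232.4 / 660
M2 = 1.86727273 mol/L, rounded to 4 dp:

1.8673 mol/L


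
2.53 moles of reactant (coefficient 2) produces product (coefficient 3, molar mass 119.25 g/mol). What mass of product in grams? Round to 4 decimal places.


Use the coefficient ratio to convert reactant moles to product moles, then multiply by the product's molar mass.
moles_P = moles_R * (coeff_P / coeff_R) = 2.53 * (3/2) = 3.795
mass_P = moles_P * M_P = 3.795 * 119.25
mass_P = 452.55375 g, rounded to 4 dp:

452.5538 g


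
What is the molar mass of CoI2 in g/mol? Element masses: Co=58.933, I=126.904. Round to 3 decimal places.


M = sum(count * atomic_mass) over atoms.
M = 1*58.933 + 2*126.904
M = 58.933 + 253.808
M = 312.741 g/mol, rounded to 3 dp:

312.741 g/mol


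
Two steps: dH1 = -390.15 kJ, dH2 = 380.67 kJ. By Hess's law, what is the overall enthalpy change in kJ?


Hess's law: enthalpy is a state function, so add the step enthalpies.
dH_total = dH1 + dH2 = -390.15 + (380.67)
dH_total = -9.48 kJ:

-9.48 kJ


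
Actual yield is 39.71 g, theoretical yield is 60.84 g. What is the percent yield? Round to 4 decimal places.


% yield = 100 * actual / theoretical
% yield = 100 * 39.71 / 60.84
% yield = 65.2695595 %, rounded to 4 dp:

65.2696 %


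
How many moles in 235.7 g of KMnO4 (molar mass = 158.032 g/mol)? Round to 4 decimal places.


n = mass / M
n = 235.7 / 158.032
n = 1.49147008 mol, rounded to 4 dp:

1.4915 mol


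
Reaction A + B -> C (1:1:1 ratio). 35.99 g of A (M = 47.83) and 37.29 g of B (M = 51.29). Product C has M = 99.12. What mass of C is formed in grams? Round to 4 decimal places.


Find moles of each reactant; the smaller value is the limiting reagent in a 1:1:1 reaction, so moles_C equals moles of the limiter.
n_A = mass_A / M_A = 35.99 / 47.83 = 0.752457 mol
n_B = mass_B / M_B = 37.29 / 51.29 = 0.727042 mol
Limiting reagent: B (smaller), n_limiting = 0.727042 mol
mass_C = n_limiting * M_C = 0.727042 * 99.12
mass_C = 72.06440304 g, rounded to 4 dp:

72.0644 g


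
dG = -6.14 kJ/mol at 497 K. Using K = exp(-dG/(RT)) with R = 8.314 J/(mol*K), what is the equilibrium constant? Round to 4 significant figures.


dG is in kJ/mol; multiply by 1000 to match R in J/(mol*K).
RT = 8.314 * 497 = 4132.058 J/mol
exponent = -dG*1000 / (RT) = -(-6.14*1000) / 4132.058 = 1.48594236
K = exp(1.48594236)
K = 4.4191279, rounded to 4 significant figures:

4.419


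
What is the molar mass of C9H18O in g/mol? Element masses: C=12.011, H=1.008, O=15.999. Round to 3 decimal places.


M = sum(count * atomic_mass) over atoms.
M = 9*12.011 + 18*1.008 + 1*15.999
M = 108.099 + 18.144 + 15.999
M = 142.242 g/mol, rounded to 3 dp:

142.242 g/mol


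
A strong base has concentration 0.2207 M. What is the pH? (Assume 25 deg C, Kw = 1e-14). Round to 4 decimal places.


A strong base dissociates completely, so [OH-] equals the given concentration.
pOH = -log10([OH-]) = -log10(0.2207) = 0.656198
pH = 14 - pOH = 14 - 0.656198
pH = 13.343802, rounded to 4 dp:

13.3438


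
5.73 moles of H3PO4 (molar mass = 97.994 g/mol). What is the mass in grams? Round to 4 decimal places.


mass = n * M
mass = 5.73 * 97.994
mass = 561.50562 g, rounded to 4 dp:

561.5056 g


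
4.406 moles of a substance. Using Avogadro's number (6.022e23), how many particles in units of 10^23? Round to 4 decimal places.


N = n * NA, then divide by 1e23 for the requested units.
N / 1e23 = n * 6.022
N / 1e23 = 4.406 * 6.022
N / 1e23 = 26.532932, rounded to 4 dp:

26.5329


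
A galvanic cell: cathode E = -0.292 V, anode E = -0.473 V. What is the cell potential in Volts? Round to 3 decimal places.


Standard cell potential: E_cell = E_cathode - E_anode.
E_cell = -0.292 - (-0.473)
E_cell = 0.181 V, rounded to 3 dp:

0.181 V


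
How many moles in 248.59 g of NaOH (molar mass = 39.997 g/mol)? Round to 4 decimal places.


n = mass / M
n = 248.59 / 39.997
n = 6.21521614 mol, rounded to 4 dp:

6.2152 mol


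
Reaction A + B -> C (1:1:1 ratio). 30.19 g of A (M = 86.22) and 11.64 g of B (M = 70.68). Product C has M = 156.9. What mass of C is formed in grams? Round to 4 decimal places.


Find moles of each reactant; the smaller value is the limiting reagent in a 1:1:1 reaction, so moles_C equals moles of the limiter.
n_A = mass_A / M_A = 30.19 / 86.22 = 0.350151 mol
n_B = mass_B / M_B = 11.64 / 70.68 = 0.164686 mol
Limiting reagent: B (smaller), n_limiting = 0.164686 mol
mass_C = n_limiting * M_C = 0.164686 * 156.9
mass_C = 25.8392334 g, rounded to 4 dp:

25.8392 g


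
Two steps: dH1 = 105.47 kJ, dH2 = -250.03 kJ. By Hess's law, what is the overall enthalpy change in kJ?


Hess's law: enthalpy is a state function, so add the step enthalpies.
dH_total = dH1 + dH2 = 105.47 + (-250.03)
dH_total = -144.56 kJ:

-144.56 kJ


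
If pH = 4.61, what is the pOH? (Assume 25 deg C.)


At 25 deg C, pH + pOH = 14.
pOH = 14 - pH = 14 - 4.61
pOH = 9.39:

9.39


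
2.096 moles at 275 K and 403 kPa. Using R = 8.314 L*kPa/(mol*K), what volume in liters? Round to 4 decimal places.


PV = nRT, solve for V = nRT / P.
nRT = 2.096 * 8.314 * 275 = 4792.1896
V = 4792.1896 / 403
V = 11.89128933 L, rounded to 4 dp:

11.8913 L


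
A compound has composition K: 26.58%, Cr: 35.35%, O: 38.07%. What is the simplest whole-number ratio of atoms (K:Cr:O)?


Assume 100 g of compound, divide each mass% by atomic mass to get moles, then normalize by the smallest to get a raw atom ratio.
Moles per 100 g: K: 26.58/39.098 = 0.6798, Cr: 35.35/51.996 = 0.6799, O: 38.07/15.999 = 2.3795
Raw ratio (divide by min = 0.6798): K: 1.0, Cr: 1.0, O: 3.5
Multiply by 2 to clear fractions: K: 2.0 ~= 2, Cr: 2.0 ~= 2, O: 7.0 ~= 7
Reduce by GCD to get the simplest whole-number ratio:

2:2:7


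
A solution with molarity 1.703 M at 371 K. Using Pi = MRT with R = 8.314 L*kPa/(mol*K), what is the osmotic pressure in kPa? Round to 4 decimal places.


Osmotic pressure (van't Hoff): Pi = M*R*T.
RT = 8.314 * 371 = 3084.494
Pi = 1.703 * 3084.494
Pi = 5252.893282 kPa, rounded to 4 dp:

5252.8933 kPa


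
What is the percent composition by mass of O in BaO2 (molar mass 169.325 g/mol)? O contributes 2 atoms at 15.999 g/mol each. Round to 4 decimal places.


pct = 100 * (n_elem * M_elem) / M_total
mass_contribution = 2 * 15.999 = 31.998 g/mol
pct = 100 * 31.998 / 169.325
pct = 18.89738668 %, rounded to 4 dp:

18.8974 %


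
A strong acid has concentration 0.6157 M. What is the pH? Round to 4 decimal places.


A strong acid dissociates completely, so [H+] equals the given concentration.
pH = -log10([H+]) = -log10(0.6157)
pH = 0.21063085, rounded to 4 dp:

0.2106


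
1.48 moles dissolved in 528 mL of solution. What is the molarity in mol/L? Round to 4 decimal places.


Convert volume to liters: V_L = V_mL / 1000.
V_L = 528 / 1000 = 0.528 L
M = n / V_L = 1.48 / 0.528
M = 2.8030303 mol/L, rounded to 4 dp:

2.8030 mol/L


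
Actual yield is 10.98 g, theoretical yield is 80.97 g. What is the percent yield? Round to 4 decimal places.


% yield = 100 * actual / theoretical
% yield = 100 * 10.98 / 80.97
% yield = 13.56057799 %, rounded to 4 dp:

13.5606 %


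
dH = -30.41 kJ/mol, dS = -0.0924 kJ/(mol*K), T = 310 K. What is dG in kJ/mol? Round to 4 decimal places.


Gibbs: dG = dH - T*dS (consistent units, dS already in kJ/(mol*K)).
T*dS = 310 * -0.0924 = -28.644
dG = -30.41 - (-28.644)
dG = -1.766 kJ/mol, rounded to 4 dp:

-1.7660 kJ/mol


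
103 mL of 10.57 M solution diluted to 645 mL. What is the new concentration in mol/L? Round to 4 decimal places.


Dilution: M1*V1 = M2*V2, solve for M2.
M2 = M1*V1 / V2
M2 = 10.57 * 103 / 645
M2 = 1088.71 / 645
M2 = 1.68792248 mol/L, rounded to 4 dp:

1.6879 mol/L


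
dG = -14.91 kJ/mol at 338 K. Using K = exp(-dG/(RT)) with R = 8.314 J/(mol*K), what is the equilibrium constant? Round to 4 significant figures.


dG is in kJ/mol; multiply by 1000 to match R in J/(mol*K).
RT = 8.314 * 338 = 2810.132 J/mol
exponent = -dG*1000 / (RT) = -(-14.91*1000) / 2810.132 = 5.30580058
K = exp(5.30580058)
K = 201.50226, rounded to 4 significant figures:

201.5


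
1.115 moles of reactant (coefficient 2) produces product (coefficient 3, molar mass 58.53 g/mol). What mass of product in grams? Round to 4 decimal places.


Use the coefficient ratio to convert reactant moles to product moles, then multiply by the product's molar mass.
moles_P = moles_R * (coeff_P / coeff_R) = 1.115 * (3/2) = 1.6725
mass_P = moles_P * M_P = 1.6725 * 58.53
mass_P = 97.891425 g, rounded to 4 dp:

97.8914 g


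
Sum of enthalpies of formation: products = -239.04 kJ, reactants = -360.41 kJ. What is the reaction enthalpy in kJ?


dH_rxn = sum(dH_f products) - sum(dH_f reactants)
dH_rxn = -239.04 - (-360.41)
dH_rxn = 121.37 kJ:

121.37 kJ


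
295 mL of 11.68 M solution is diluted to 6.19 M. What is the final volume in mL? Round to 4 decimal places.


Dilution: M1*V1 = M2*V2, solve for V2.
V2 = M1*V1 / M2
V2 = 11.68 * 295 / 6.19
V2 = 3445.6 / 6.19
V2 = 556.63974152 mL, rounded to 4 dp:

556.6397 mL


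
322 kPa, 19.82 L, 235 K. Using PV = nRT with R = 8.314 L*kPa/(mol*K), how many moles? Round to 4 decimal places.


PV = nRT, solve for n = PV / (RT).
PV = 322 * 19.82 = 6382.04
RT = 8.314 * 235 = 1953.79
n = 6382.04 / 1953.79
n = 3.2664923 mol, rounded to 4 dp:

3.2665 mol


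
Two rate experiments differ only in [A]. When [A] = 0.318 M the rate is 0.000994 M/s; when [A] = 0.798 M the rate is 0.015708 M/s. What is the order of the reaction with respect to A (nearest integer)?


Rate is proportional to [A]^n, so rate2/rate1 = ([A]2/[A]1)^n. Take logs to solve for n.
rate2/rate1 = 0.015708 / 0.000994 = 15.8028
[A]2/[A]1 = 0.798 / 0.318 = 2.5094
n = ln(15.8028) / ln(2.5094) = 3.0
Nearest integer order:

3


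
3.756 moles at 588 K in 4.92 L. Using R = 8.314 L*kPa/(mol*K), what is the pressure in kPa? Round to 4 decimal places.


PV = nRT, solve for P = nRT / V.
nRT = 3.756 * 8.314 * 588 = 18361.7018
P = 18361.7018 / 4.92
P = 3732.05321138 kPa, rounded to 4 dp:

3732.0532 kPa


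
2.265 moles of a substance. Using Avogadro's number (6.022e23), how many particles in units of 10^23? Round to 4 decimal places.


N = n * NA, then divide by 1e23 for the requested units.
N / 1e23 = n * 6.022
N / 1e23 = 2.265 * 6.022
N / 1e23 = 13.63983, rounded to 4 dp:

13.6398


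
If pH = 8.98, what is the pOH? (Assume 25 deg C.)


At 25 deg C, pH + pOH = 14.
pOH = 14 - pH = 14 - 8.98
pOH = 5.02:

5.02


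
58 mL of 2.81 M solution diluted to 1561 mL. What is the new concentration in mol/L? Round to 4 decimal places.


Dilution: M1*V1 = M2*V2, solve for M2.
M2 = M1*V1 / V2
M2 = 2.81 * 58 / 1561
M2 = 162.98 / 1561
M2 = 0.10440743 mol/L, rounded to 4 dp:

0.1044 mol/L


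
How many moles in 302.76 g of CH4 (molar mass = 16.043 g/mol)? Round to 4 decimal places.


n = mass / M
n = 302.76 / 16.043
n = 18.87178209 mol, rounded to 4 dp:

18.8718 mol


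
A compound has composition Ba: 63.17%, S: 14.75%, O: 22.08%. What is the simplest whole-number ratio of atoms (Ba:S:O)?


Assume 100 g of compound, divide each mass% by atomic mass to get moles, then normalize by the smallest to get a raw atom ratio.
Moles per 100 g: Ba: 63.17/137.327 = 0.46, S: 14.75/32.065 = 0.46, O: 22.08/15.999 = 1.3801
Raw ratio (divide by min = 0.46): Ba: 1.0, S: 1.0, O: 3.0
Multiply by 1 to clear fractions: Ba: 1.0 ~= 1, S: 1.0 ~= 1, O: 3.0 ~= 3
Reduce by GCD to get the simplest whole-number ratio:

1:1:3


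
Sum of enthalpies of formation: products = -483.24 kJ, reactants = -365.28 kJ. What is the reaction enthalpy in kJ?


dH_rxn = sum(dH_f products) - sum(dH_f reactants)
dH_rxn = -483.24 - (-365.28)
dH_rxn = -117.96 kJ:

-117.96 kJ


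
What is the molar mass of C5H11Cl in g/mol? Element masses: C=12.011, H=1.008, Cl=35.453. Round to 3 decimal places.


M = sum(count * atomic_mass) over atoms.
M = 5*12.011 + 11*1.008 + 1*35.453
M = 60.055 + 11.088 + 35.453
M = 106.596 g/mol, rounded to 3 dp:

106.596 g/mol


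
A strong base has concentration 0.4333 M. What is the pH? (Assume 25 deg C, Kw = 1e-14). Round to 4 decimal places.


A strong base dissociates completely, so [OH-] equals the given concentration.
pOH = -log10([OH-]) = -log10(0.4333) = 0.363211
pH = 14 - pOH = 14 - 0.363211
pH = 13.636789, rounded to 4 dp:

13.6368


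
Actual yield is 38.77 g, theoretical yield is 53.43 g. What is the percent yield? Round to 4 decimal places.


% yield = 100 * actual / theoretical
% yield = 100 * 38.77 / 53.43
% yield = 72.56223096 %, rounded to 4 dp:

72.5622 %


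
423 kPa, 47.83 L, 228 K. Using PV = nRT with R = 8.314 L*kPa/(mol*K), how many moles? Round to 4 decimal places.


PV = nRT, solve for n = PV / (RT).
PV = 423 * 47.83 = 20232.09
RT = 8.314 * 228 = 1895.592
n = 20232.09 / 1895.592
n = 10.67323032 mol, rounded to 4 dp:

10.6732 mol


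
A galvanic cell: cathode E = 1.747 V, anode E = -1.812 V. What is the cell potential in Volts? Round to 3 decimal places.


Standard cell potential: E_cell = E_cathode - E_anode.
E_cell = 1.747 - (-1.812)
E_cell = 3.559 V, rounded to 3 dp:

3.559 V


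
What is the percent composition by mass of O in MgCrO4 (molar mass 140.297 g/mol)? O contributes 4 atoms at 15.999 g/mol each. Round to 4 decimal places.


pct = 100 * (n_elem * M_elem) / M_total
mass_contribution = 4 * 15.999 = 63.996 g/mol
pct = 100 * 63.996 / 140.297
pct = 45.61466033 %, rounded to 4 dp:

45.6147 %


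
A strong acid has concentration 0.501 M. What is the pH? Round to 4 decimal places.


A strong acid dissociates completely, so [H+] equals the given concentration.
pH = -log10([H+]) = -log10(0.501)
pH = 0.30016227, rounded to 4 dp:

0.3002


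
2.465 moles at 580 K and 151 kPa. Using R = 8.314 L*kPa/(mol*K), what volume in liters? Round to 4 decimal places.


PV = nRT, solve for V = nRT / P.
nRT = 2.465 * 8.314 * 580 = 11886.5258
V = 11886.5258 / 151
V = 78.71871391 L, rounded to 4 dp:

78.7187 L


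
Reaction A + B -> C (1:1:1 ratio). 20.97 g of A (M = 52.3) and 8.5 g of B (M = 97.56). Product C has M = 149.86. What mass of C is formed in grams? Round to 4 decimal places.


Find moles of each reactant; the smaller value is the limiting reagent in a 1:1:1 reaction, so moles_C equals moles of the limiter.
n_A = mass_A / M_A = 20.97 / 52.3 = 0.400956 mol
n_B = mass_B / M_B = 8.5 / 97.56 = 0.087126 mol
Limiting reagent: B (smaller), n_limiting = 0.087126 mol
mass_C = n_limiting * M_C = 0.087126 * 149.86
mass_C = 13.05670236 g, rounded to 4 dp:

13.0567 g


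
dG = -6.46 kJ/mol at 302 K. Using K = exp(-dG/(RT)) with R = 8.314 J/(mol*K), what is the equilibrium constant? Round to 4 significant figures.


dG is in kJ/mol; multiply by 1000 to match R in J/(mol*K).
RT = 8.314 * 302 = 2510.828 J/mol
exponent = -dG*1000 / (RT) = -(-6.46*1000) / 2510.828 = 2.57285644
K = exp(2.57285644)
K = 13.1032, rounded to 4 significant figures:

13.10


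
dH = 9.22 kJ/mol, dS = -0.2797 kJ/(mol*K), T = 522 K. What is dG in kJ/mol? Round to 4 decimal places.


Gibbs: dG = dH - T*dS (consistent units, dS already in kJ/(mol*K)).
T*dS = 522 * -0.2797 = -146.0034
dG = 9.22 - (-146.0034)
dG = 155.2234 kJ/mol, rounded to 4 dp:

155.2234 kJ/mol


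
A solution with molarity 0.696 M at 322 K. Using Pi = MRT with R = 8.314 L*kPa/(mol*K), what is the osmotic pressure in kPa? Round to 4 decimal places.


Osmotic pressure (van't Hoff): Pi = M*R*T.
RT = 8.314 * 322 = 2677.108
Pi = 0.696 * 2677.108
Pi = 1863.267168 kPa, rounded to 4 dp:

1863.2672 kPa


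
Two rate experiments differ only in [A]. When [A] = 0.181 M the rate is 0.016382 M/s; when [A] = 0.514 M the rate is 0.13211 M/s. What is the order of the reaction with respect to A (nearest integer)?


Rate is proportional to [A]^n, so rate2/rate1 = ([A]2/[A]1)^n. Take logs to solve for n.
rate2/rate1 = 0.13211 / 0.016382 = 8.0643
[A]2/[A]1 = 0.514 / 0.181 = 2.8398
n = ln(8.0643) / ln(2.8398) = 2.0
Nearest integer order:

2


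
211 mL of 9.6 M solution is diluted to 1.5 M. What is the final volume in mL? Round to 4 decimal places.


Dilution: M1*V1 = M2*V2, solve for V2.
V2 = M1*V1 / M2
V2 = 9.6 * 211 / 1.5
V2 = 2025.6 / 1.5
V2 = 1350.4 mL, rounded to 4 dp:

1350.4000 mL


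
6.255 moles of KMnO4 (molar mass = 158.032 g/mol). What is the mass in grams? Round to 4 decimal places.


mass = n * M
mass = 6.255 * 158.032
mass = 988.49016 g, rounded to 4 dp:

988.4902 g


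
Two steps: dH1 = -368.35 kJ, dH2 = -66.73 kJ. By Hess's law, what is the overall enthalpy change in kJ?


Hess's law: enthalpy is a state function, so add the step enthalpies.
dH_total = dH1 + dH2 = -368.35 + (-66.73)
dH_total = -435.08 kJ:

-435.08 kJ


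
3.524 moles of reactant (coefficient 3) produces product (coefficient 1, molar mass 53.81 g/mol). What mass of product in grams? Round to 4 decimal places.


Use the coefficient ratio to convert reactant moles to product moles, then multiply by the product's molar mass.
moles_P = moles_R * (coeff_P / coeff_R) = 3.524 * (1/3) = 1.174667
mass_P = moles_P * M_P = 1.174667 * 53.81
mass_P = 63.20883127 g, rounded to 4 dp:

63.2088 g


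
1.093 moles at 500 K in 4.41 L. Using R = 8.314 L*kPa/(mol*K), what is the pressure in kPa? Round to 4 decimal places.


PV = nRT, solve for P = nRT / V.
nRT = 1.093 * 8.314 * 500 = 4543.601
P = 4543.601 / 4.41
P = 1030.29501134 kPa, rounded to 4 dp:

1030.2950 kPa


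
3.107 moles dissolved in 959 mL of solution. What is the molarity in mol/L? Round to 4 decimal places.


Convert volume to liters: V_L = V_mL / 1000.
V_L = 959 / 1000 = 0.959 L
M = n / V_L = 3.107 / 0.959
M = 3.23983316 mol/L, rounded to 4 dp:

3.2398 mol/L


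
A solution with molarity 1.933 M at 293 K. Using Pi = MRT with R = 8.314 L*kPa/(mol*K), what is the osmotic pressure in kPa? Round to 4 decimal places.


Osmotic pressure (van't Hoff): Pi = M*R*T.
RT = 8.314 * 293 = 2436.002
Pi = 1.933 * 2436.002
Pi = 4708.791866 kPa, rounded to 4 dp:

4708.7919 kPa


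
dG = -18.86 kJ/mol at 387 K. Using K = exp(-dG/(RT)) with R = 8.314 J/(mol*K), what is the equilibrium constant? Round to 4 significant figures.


dG is in kJ/mol; multiply by 1000 to match R in J/(mol*K).
RT = 8.314 * 387 = 3217.518 J/mol
exponent = -dG*1000 / (RT) = -(-18.86*1000) / 3217.518 = 5.86166107
K = exp(5.86166107)
K = 351.30721, rounded to 4 significant figures:

351.3


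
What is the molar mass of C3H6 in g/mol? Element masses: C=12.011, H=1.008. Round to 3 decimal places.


M = sum(count * atomic_mass) over atoms.
M = 3*12.011 + 6*1.008
M = 36.033 + 6.048
M = 42.081 g/mol, rounded to 3 dp:

42.081 g/mol


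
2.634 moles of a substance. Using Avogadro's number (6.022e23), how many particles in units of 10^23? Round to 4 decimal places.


N = n * NA, then divide by 1e23 for the requested units.
N / 1e23 = n * 6.022
N / 1e23 = 2.634 * 6.022
N / 1e23 = 15.861948, rounded to 4 dp:

15.8619


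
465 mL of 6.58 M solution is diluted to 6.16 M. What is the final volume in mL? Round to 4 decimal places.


Dilution: M1*V1 = M2*V2, solve for V2.
V2 = M1*V1 / M2
V2 = 6.58 * 465 / 6.16
V2 = 3059.7 / 6.16
V2 = 496.70454545 mL, rounded to 4 dp:

496.7045 mL


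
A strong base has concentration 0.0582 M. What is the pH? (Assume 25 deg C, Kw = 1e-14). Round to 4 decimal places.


A strong base dissociates completely, so [OH-] equals the given concentration.
pOH = -log10([OH-]) = -log10(0.0582) = 1.235077
pH = 14 - pOH = 14 - 1.235077
pH = 12.764923, rounded to 4 dp:

12.7649


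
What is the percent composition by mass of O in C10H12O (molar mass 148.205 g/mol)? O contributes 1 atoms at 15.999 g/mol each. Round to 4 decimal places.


pct = 100 * (n_elem * M_elem) / M_total
mass_contribution = 1 * 15.999 = 15.999 g/mol
pct = 100 * 15.999 / 148.205
pct = 10.79518235 %, rounded to 4 dp:

10.7952 %


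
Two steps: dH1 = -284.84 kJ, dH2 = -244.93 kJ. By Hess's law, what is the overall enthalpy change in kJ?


Hess's law: enthalpy is a state function, so add the step enthalpies.
dH_total = dH1 + dH2 = -284.84 + (-244.93)
dH_total = -529.77 kJ:

-529.77 kJ


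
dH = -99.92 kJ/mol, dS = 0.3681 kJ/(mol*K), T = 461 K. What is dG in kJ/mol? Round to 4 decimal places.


Gibbs: dG = dH - T*dS (consistent units, dS already in kJ/(mol*K)).
T*dS = 461 * 0.3681 = 169.6941
dG = -99.92 - (169.6941)
dG = -269.6141 kJ/mol, rounded to 4 dp:

-269.6141 kJ/mol
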